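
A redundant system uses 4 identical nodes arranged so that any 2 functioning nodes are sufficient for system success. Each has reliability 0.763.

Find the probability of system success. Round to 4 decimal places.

R = Σ_{i=2}^{4} C(4,i) p^i (1−p)^{4−i} with p = 0.763
C(4,2)·0.763^2·0.237^2 = 0.196199
C(4,3)·0.763^3·0.237^1 = 0.421097
C(4,4)·0.763^4·0.237^0 = 0.338921
Sum = 0.9562

0.9562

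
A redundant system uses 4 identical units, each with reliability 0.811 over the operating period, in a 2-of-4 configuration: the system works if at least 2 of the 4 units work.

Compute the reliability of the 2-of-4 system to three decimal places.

R = Σ_{i=2}^{4} C(4,i) p^i (1−p)^{4−i} with p = 0.811
C(4,2)·0.811^2·0.189^2 = 0.14097
C(4,3)·0.811^3·0.189^1 = 0.40326
C(4,4)·0.811^4·0.189^0 = 0.43260
Sum = 0.977

0.977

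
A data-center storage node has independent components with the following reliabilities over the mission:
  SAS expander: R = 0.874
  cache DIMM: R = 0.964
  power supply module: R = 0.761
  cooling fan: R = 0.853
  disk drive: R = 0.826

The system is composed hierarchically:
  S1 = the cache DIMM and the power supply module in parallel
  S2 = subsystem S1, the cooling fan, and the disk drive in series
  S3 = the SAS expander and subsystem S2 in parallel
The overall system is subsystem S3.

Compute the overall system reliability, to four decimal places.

Parallel (cache DIMM and power supply module): 1 − (1 − 0.964000)(1 − 0.761000) = 0.991396
Series ([0.991396], cooling fan, and disk drive): 0.991396 × 0.853000 × 0.826000 = 0.698516
Parallel (SAS expander and [0.698516]): 1 − (1 − 0.874000)(1 − 0.698516) = 0.9620

0.9620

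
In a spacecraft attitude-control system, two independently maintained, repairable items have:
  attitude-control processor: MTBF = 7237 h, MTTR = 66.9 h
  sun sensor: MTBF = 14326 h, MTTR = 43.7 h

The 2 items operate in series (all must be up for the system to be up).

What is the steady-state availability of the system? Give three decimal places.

0.988

A(attitude-control processor) = MTBF/(MTBF+MTTR) = 7237/(7237+66.9) = 0.990841
A(sun sensor) = MTBF/(MTBF+MTTR) = 14326/(14326+43.7) = 0.996959
Series availability: 0.990841 × 0.996959 = 0.988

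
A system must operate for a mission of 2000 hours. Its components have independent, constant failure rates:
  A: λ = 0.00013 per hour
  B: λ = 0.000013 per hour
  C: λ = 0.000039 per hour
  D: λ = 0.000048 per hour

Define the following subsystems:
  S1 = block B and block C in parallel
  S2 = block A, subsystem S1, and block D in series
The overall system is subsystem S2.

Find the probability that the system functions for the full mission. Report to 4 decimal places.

R(A) = exp(−0.00013 × 2000) = 0.771052
R(B) = exp(−0.000013 × 2000) = 0.974335
R(C) = exp(−0.000039 × 2000) = 0.924964
R(D) = exp(−0.000048 × 2000) = 0.908464
Parallel (B and C): 1 − (1 − 0.974335)(1 − 0.924964) = 0.998074
Series (A, [0.998074], and D): 0.771052 × 0.998074 × 0.908464 = 0.6991

0.6991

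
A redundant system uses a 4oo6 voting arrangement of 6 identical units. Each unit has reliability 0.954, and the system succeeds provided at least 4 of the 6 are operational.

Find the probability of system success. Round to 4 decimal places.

R = Σ_{i=4}^{6} C(6,i) p^i (1−p)^{6−i} with p = 0.954
C(6,4)·0.954^4·0.046^2 = 0.026291
C(6,5)·0.954^5·0.046^1 = 0.218098
C(6,6)·0.954^6·0.046^0 = 0.753859
Sum = 0.9982

0.9982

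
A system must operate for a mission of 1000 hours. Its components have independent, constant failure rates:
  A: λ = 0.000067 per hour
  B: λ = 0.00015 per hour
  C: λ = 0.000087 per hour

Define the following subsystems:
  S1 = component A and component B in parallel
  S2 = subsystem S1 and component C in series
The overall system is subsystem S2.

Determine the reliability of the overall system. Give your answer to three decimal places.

0.908

R(A) = exp(−0.000067 × 1000) = 0.93520
R(B) = exp(−0.00015 × 1000) = 0.86071
R(C) = exp(−0.000087 × 1000) = 0.91668
Parallel (A and B): 1 − (1 − 0.93520)(1 − 0.86071) = 0.99097
Series ([0.99097] and C): 0.99097 × 0.91668 = 0.908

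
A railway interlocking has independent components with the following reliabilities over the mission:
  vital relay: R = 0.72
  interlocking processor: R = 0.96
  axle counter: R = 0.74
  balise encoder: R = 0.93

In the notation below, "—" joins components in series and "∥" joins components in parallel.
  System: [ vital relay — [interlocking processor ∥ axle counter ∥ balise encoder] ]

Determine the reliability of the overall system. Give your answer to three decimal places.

0.719

Parallel (interlocking processor, axle counter, and balise encoder): 1 − (1 − 0.96000)(1 − 0.74000)(1 − 0.93000) = 0.99927
Series (vital relay and [0.99927]): 0.72000 × 0.99927 = 0.719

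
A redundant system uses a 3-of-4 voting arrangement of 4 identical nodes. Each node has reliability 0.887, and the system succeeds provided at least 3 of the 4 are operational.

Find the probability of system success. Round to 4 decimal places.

0.9344

R = Σ_{i=3}^{4} C(4,i) p^i (1−p)^{4−i} with p = 0.887
C(4,3)·0.887^3·0.113^1 = 0.315435
C(4,4)·0.887^4·0.113^0 = 0.619005
Sum = 0.9344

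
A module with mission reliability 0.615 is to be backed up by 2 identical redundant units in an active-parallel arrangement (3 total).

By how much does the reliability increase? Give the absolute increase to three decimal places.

0.328

R_before = 0.615
R_after = 1 − (1 − 0.615)^3 = 0.943
ΔR = 0.943 − 0.615 = 0.328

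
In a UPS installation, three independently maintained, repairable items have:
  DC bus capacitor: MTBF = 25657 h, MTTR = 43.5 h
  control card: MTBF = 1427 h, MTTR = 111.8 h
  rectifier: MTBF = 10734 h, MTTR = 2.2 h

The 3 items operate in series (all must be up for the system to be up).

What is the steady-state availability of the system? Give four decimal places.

A(DC bus capacitor) = MTBF/(MTBF+MTTR) = 25657/(25657+43.5) = 0.998307
A(control card) = MTBF/(MTBF+MTTR) = 1427/(1427+111.8) = 0.927346
A(rectifier) = MTBF/(MTBF+MTTR) = 10734/(10734+2.2) = 0.999795
Series availability: 0.998307 × 0.927346 × 0.999795 = 0.9256

0.9256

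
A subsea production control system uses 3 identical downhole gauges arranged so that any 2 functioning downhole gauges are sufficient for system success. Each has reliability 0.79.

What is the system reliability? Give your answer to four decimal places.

0.8862

R = Σ_{i=2}^{3} C(3,i) p^i (1−p)^{3−i} with p = 0.79
C(3,2)·0.79^2·0.21^1 = 0.393183
C(3,3)·0.79^3·0.21^0 = 0.493039
Sum = 0.8862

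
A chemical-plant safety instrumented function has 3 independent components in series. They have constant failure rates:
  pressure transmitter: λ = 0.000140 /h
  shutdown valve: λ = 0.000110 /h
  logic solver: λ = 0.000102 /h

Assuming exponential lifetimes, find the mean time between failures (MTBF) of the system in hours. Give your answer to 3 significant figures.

Series of exponential components: λ_sys = Σ λ_i
λ_sys = 0.000140 + 0.000110 + 0.000102 = 3.5200e-04 /h
MTBF = 1 / λ_sys = 2840 h

2840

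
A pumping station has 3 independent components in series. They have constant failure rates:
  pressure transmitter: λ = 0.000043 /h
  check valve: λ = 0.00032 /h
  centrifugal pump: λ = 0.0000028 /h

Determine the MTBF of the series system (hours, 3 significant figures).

2730

Series of exponential components: λ_sys = Σ λ_i
λ_sys = 0.000043 + 0.00032 + 0.0000028 = 3.6580e-04 /h
MTBF = 1 / λ_sys = 2730 h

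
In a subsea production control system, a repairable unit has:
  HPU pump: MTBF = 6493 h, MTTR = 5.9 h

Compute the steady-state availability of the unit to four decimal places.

0.9991

A(HPU pump) = MTBF/(MTBF+MTTR) = 6493/(6493+5.9) = 0.9991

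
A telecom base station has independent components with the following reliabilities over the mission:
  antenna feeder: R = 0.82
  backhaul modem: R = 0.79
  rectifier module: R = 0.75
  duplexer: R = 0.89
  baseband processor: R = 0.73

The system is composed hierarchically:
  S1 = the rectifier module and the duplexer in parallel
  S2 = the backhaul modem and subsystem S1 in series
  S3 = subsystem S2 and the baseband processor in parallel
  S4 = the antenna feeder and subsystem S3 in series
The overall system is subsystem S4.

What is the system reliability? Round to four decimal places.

0.7687

Parallel (rectifier module and duplexer): 1 − (1 − 0.750000)(1 − 0.890000) = 0.972500
Series (backhaul modem and [0.972500]): 0.790000 × 0.972500 = 0.768275
Parallel ([0.768275] and baseband processor): 1 − (1 − 0.768275)(1 − 0.730000) = 0.937434
Series (antenna feeder and [0.937434]): 0.820000 × 0.937434 = 0.7687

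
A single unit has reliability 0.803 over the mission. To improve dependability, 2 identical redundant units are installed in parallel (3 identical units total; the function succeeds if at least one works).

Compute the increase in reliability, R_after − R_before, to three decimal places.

R_before = 0.803
R_after = 1 − (1 − 0.803)^3 = 0.992
ΔR = 0.992 − 0.803 = 0.189

0.189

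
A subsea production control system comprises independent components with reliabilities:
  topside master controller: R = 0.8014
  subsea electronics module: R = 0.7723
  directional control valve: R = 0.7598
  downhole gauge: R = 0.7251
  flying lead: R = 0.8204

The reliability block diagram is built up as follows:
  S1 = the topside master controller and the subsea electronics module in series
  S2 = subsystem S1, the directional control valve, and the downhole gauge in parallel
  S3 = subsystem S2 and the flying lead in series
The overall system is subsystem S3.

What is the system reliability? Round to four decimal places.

Series (topside master controller and subsea electronics module): 0.801400 × 0.772300 = 0.618921
Parallel ([0.618921], directional control valve, and downhole gauge): 1 − (1 − 0.618921)(1 − 0.759800)(1 − 0.725100) = 0.974837
Series ([0.974837] and flying lead): 0.974837 × 0.820400 = 0.7998

0.7998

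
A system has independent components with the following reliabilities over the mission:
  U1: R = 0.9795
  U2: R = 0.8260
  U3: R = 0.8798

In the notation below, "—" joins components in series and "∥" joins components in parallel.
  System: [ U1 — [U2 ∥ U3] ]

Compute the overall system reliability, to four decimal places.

Parallel (U2 and U3): 1 − (1 − 0.826000)(1 − 0.879800) = 0.979085
Series (U1 and [0.979085]): 0.979500 × 0.979085 = 0.9590

0.9590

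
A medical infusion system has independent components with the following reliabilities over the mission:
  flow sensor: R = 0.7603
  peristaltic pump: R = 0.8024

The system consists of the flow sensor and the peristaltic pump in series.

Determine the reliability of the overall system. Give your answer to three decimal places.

0.610

Series (flow sensor and peristaltic pump): 0.76030 × 0.80240 = 0.610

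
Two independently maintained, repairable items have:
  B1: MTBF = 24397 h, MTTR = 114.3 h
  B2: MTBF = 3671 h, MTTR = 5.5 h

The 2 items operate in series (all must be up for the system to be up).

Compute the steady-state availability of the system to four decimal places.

0.9938

A(B1) = MTBF/(MTBF+MTTR) = 24397/(24397+114.3) = 0.995337
A(B2) = MTBF/(MTBF+MTTR) = 3671/(3671+5.5) = 0.998504
Series availability: 0.995337 × 0.998504 = 0.9938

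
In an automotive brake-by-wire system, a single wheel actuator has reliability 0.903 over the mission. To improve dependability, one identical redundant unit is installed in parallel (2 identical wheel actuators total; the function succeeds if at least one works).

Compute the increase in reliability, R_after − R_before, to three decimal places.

R_before = 0.903
R_after = 1 − (1 − 0.903)^2 = 0.991
ΔR = 0.991 − 0.903 = 0.088

0.088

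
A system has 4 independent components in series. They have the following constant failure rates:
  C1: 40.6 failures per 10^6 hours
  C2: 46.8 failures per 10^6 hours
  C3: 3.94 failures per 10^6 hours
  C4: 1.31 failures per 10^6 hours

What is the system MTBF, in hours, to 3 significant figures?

10800

Series of exponential components: λ_sys = Σ λ_i
λ_sys = 0.0000406 + 0.0000468 + 0.00000394 + 0.00000131 = 9.2650e-05 /h
MTBF = 1 / λ_sys = 10800 h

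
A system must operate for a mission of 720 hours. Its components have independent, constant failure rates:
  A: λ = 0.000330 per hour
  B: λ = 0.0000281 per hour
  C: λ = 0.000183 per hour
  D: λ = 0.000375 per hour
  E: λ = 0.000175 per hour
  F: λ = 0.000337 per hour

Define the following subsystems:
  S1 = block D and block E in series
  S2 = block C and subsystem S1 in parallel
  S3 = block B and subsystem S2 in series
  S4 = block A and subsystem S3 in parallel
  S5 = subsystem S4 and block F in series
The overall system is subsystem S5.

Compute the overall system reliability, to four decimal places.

R(A) = exp(−0.000330 × 720) = 0.788518
R(B) = exp(−0.0000281 × 720) = 0.979971
R(C) = exp(−0.000183 × 720) = 0.876551
R(D) = exp(−0.000375 × 720) = 0.763379
R(E) = exp(−0.000175 × 720) = 0.881615
R(F) = exp(−0.000337 × 720) = 0.784554
Series (D and E): 0.763379 × 0.881615 = 0.673006
Parallel (C and [0.673006]): 1 − (1 − 0.876551)(1 − 0.673006) = 0.959633
Series (B and [0.959633]): 0.979971 × 0.959633 = 0.940413
Parallel (A and [0.940413]): 1 − (1 − 0.788518)(1 − 0.940413) = 0.987398
Series ([0.987398] and F): 0.987398 × 0.784554 = 0.7747

0.7747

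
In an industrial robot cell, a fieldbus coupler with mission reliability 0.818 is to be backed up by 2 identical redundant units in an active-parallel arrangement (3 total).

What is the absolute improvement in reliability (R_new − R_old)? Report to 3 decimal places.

0.176

R_before = 0.818
R_after = 1 − (1 − 0.818)^3 = 0.994
ΔR = 0.994 − 0.818 = 0.176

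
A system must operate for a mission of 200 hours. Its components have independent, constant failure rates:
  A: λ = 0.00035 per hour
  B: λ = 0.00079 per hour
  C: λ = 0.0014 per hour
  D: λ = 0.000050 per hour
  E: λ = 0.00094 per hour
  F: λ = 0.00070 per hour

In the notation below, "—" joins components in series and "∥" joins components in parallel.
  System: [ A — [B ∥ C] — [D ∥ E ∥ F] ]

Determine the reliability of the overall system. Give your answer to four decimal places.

R(A) = exp(−0.00035 × 200) = 0.932394
R(B) = exp(−0.00079 × 200) = 0.853850
R(C) = exp(−0.0014 × 200) = 0.755784
R(D) = exp(−0.000050 × 200) = 0.990050
R(E) = exp(−0.00094 × 200) = 0.828615
R(F) = exp(−0.00070 × 200) = 0.869358
Parallel (B and C): 1 − (1 − 0.853850)(1 − 0.755784) = 0.964308
Parallel (D, E, and F): 1 − (1 − 0.990050)(1 − 0.828615)(1 − 0.869358) = 0.999777
Series (A, [0.964308], and [0.999777]): 0.932394 × 0.964308 × 0.999777 = 0.8989

0.8989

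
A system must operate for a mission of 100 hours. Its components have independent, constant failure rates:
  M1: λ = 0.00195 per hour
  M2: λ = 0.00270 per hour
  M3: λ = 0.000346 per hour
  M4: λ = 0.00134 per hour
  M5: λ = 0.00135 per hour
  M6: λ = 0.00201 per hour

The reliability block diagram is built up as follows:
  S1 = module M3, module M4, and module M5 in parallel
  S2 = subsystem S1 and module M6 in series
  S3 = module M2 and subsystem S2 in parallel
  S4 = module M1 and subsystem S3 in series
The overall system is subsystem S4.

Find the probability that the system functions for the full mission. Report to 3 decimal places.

0.787

R(M1) = exp(−0.00195 × 100) = 0.82283
R(M2) = exp(−0.00270 × 100) = 0.76338
R(M3) = exp(−0.000346 × 100) = 0.96599
R(M4) = exp(−0.00134 × 100) = 0.87459
R(M5) = exp(−0.00135 × 100) = 0.87372
R(M6) = exp(−0.00201 × 100) = 0.81791
Parallel (M3, M4, and M5): 1 − (1 − 0.96599)(1 − 0.87459)(1 − 0.87372) = 0.99946
Series ([0.99946] and M6): 0.99946 × 0.81791 = 0.81747
Parallel (M2 and [0.81747]): 1 − (1 − 0.76338)(1 − 0.81747) = 0.95681
Series (M1 and [0.95681]): 0.82283 × 0.95681 = 0.787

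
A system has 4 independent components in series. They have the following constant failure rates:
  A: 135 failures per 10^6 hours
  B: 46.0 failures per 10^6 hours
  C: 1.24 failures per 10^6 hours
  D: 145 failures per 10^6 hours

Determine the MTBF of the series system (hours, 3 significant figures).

3060

Series of exponential components: λ_sys = Σ λ_i
λ_sys = 0.000135 + 0.0000460 + 0.00000124 + 0.000145 = 3.2724e-04 /h
MTBF = 1 / λ_sys = 3060 h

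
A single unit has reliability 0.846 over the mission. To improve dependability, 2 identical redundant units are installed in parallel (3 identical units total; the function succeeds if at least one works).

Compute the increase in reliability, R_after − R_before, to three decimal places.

R_before = 0.846
R_after = 1 − (1 − 0.846)^3 = 0.996
ΔR = 0.996 − 0.846 = 0.150

0.150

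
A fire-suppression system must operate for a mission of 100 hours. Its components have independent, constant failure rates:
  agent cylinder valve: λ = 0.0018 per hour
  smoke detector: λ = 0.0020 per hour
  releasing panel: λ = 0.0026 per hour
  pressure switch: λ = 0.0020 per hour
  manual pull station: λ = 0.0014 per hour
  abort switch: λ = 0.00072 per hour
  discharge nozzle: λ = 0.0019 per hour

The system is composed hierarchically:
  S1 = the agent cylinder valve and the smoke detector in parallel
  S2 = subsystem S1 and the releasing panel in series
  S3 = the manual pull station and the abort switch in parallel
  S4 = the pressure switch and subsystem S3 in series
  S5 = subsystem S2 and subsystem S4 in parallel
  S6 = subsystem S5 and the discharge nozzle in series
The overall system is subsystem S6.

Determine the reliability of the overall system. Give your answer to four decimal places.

0.7876

R(agent cylinder valve) = exp(−0.0018 × 100) = 0.835270
R(smoke detector) = exp(−0.0020 × 100) = 0.818731
R(releasing panel) = exp(−0.0026 × 100) = 0.771052
R(pressure switch) = exp(−0.0020 × 100) = 0.818731
R(manual pull station) = exp(−0.0014 × 100) = 0.869358
R(abort switch) = exp(−0.00072 × 100) = 0.930531
R(discharge nozzle) = exp(−0.0019 × 100) = 0.826959
Parallel (agent cylinder valve and smoke detector): 1 − (1 − 0.835270)(1 − 0.818731) = 0.970140
Series ([0.970140] and releasing panel): 0.970140 × 0.771052 = 0.748028
Parallel (manual pull station and abort switch): 1 − (1 − 0.869358)(1 − 0.930531) = 0.990924
Series (pressure switch and [0.990924]): 0.818731 × 0.990924 = 0.811300
Parallel ([0.748028] and [0.811300]): 1 − (1 − 0.748028)(1 − 0.811300) = 0.952453
Series ([0.952453] and discharge nozzle): 0.952453 × 0.826959 = 0.7876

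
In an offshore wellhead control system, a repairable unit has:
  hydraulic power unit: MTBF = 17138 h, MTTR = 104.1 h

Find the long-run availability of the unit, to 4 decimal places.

A(hydraulic power unit) = MTBF/(MTBF+MTTR) = 17138/(17138+104.1) = 0.9940

0.9940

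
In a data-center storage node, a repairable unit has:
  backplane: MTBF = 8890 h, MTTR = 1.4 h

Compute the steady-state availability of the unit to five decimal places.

0.99984

A(backplane) = MTBF/(MTBF+MTTR) = 8890/(8890+1.4) = 0.99984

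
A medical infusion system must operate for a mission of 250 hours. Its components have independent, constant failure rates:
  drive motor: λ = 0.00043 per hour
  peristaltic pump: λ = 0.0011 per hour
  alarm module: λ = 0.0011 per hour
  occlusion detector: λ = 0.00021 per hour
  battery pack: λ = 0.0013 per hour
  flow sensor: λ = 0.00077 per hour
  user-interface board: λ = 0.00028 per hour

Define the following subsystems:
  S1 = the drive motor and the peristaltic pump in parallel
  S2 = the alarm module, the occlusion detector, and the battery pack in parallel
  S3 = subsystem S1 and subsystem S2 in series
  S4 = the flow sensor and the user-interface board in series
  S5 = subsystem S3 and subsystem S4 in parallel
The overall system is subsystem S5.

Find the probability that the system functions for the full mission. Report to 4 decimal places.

R(drive motor) = exp(−0.00043 × 250) = 0.898077
R(peristaltic pump) = exp(−0.0011 × 250) = 0.759572
R(alarm module) = exp(−0.0011 × 250) = 0.759572
R(occlusion detector) = exp(−0.00021 × 250) = 0.948854
R(battery pack) = exp(−0.0013 × 250) = 0.722527
R(flow sensor) = exp(−0.00077 × 250) = 0.824894
R(user-interface board) = exp(−0.00028 × 250) = 0.932394
Parallel (drive motor and peristaltic pump): 1 − (1 − 0.898077)(1 − 0.759572) = 0.975495
Parallel (alarm module, occlusion detector, and battery pack): 1 − (1 − 0.759572)(1 − 0.948854)(1 − 0.722527) = 0.996588
Series ([0.975495] and [0.996588]): 0.975495 × 0.996588 = 0.972167
Series (flow sensor and user-interface board): 0.824894 × 0.932394 = 0.769126
Parallel ([0.972167] and [0.769126]): 1 − (1 − 0.972167)(1 − 0.769126) = 0.9936

0.9936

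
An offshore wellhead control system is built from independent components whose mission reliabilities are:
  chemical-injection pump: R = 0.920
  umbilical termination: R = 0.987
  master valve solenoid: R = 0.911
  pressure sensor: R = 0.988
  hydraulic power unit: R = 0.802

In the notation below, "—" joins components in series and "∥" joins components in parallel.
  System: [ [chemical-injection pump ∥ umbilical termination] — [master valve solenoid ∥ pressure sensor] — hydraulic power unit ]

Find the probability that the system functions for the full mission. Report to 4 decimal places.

0.8003

Parallel (chemical-injection pump and umbilical termination): 1 − (1 − 0.920000)(1 − 0.987000) = 0.998960
Parallel (master valve solenoid and pressure sensor): 1 − (1 − 0.911000)(1 − 0.988000) = 0.998932
Series ([0.998960], [0.998932], and hydraulic power unit): 0.998960 × 0.998932 × 0.802000 = 0.8003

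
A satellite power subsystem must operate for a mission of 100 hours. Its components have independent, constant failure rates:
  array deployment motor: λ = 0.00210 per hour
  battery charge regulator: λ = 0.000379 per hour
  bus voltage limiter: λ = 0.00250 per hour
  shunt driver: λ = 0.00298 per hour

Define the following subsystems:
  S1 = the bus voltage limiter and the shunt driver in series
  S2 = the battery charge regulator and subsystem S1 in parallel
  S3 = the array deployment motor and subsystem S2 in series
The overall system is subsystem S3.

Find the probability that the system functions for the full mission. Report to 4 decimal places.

0.7979

R(array deployment motor) = exp(−0.00210 × 100) = 0.810584
R(battery charge regulator) = exp(−0.000379 × 100) = 0.962809
R(bus voltage limiter) = exp(−0.00250 × 100) = 0.778801
R(shunt driver) = exp(−0.00298 × 100) = 0.742301
Series (bus voltage limiter and shunt driver): 0.778801 × 0.742301 = 0.578105
Parallel (battery charge regulator and [0.578105]): 1 − (1 − 0.962809)(1 − 0.578105) = 0.984309
Series (array deployment motor and [0.984309]): 0.810584 × 0.984309 = 0.7979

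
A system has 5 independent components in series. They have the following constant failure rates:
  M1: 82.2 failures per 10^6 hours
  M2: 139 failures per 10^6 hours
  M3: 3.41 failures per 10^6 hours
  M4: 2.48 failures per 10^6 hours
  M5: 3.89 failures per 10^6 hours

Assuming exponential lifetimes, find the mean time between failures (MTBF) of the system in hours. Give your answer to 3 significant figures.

4330

Series of exponential components: λ_sys = Σ λ_i
λ_sys = 0.0000822 + 0.000139 + 0.00000341 + 0.00000248 + 0.00000389 = 2.3098e-04 /h
MTBF = 1 / λ_sys = 4330 h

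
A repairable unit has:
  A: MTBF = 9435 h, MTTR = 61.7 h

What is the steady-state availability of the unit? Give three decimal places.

A(A) = MTBF/(MTBF+MTTR) = 9435/(9435+61.7) = 0.994

0.994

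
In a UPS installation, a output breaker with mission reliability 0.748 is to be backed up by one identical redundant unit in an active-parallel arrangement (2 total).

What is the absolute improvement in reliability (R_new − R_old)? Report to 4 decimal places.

R_before = 0.748
R_after = 1 − (1 − 0.748)^2 = 0.9365
ΔR = 0.9365 − 0.748 = 0.1885

0.1885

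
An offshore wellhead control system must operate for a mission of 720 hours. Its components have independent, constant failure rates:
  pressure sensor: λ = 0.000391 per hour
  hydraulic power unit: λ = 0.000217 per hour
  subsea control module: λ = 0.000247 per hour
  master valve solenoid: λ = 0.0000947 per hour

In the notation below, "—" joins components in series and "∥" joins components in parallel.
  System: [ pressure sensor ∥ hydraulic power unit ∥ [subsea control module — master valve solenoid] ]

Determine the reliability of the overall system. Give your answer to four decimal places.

0.9923

R(pressure sensor) = exp(−0.000391 × 720) = 0.754636
R(hydraulic power unit) = exp(−0.000217 × 720) = 0.855354
R(subsea control module) = exp(−0.000247 × 720) = 0.837076
R(master valve solenoid) = exp(−0.0000947 × 720) = 0.934089
Series (subsea control module and master valve solenoid): 0.837076 × 0.934089 = 0.781903
Parallel (pressure sensor, hydraulic power unit, and [0.781903]): 1 − (1 − 0.754636)(1 − 0.855354)(1 − 0.781903) = 0.9923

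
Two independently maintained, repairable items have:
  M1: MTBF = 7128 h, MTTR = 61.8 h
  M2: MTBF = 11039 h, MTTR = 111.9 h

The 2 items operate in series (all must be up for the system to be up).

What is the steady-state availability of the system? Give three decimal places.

A(M1) = MTBF/(MTBF+MTTR) = 7128/(7128+61.8) = 0.991404
A(M2) = MTBF/(MTBF+MTTR) = 11039/(11039+111.9) = 0.989965
Series availability: 0.991404 × 0.989965 = 0.981

0.981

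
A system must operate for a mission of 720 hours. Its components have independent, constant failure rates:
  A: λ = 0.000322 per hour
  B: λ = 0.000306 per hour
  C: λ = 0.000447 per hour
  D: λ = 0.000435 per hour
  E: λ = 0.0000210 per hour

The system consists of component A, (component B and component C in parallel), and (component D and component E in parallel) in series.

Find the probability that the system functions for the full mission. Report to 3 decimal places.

0.747

R(A) = exp(−0.000322 × 720) = 0.79307
R(B) = exp(−0.000306 × 720) = 0.80226
R(C) = exp(−0.000447 × 720) = 0.72481
R(D) = exp(−0.000435 × 720) = 0.73110
R(E) = exp(−0.0000210 × 720) = 0.98499
Parallel (B and C): 1 − (1 − 0.80226)(1 − 0.72481) = 0.94558
Parallel (D and E): 1 − (1 − 0.73110)(1 − 0.98499) = 0.99596
Series (A, [0.94558], and [0.99596]): 0.79307 × 0.94558 × 0.99596 = 0.747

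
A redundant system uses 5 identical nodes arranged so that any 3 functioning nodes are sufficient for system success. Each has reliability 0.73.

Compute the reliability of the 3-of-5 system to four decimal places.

0.8743

R = Σ_{i=3}^{5} C(5,i) p^i (1−p)^{5−i} with p = 0.73
C(5,3)·0.73^3·0.27^2 = 0.283593
C(5,4)·0.73^4·0.27^1 = 0.383376
C(5,5)·0.73^5·0.27^0 = 0.207307
Sum = 0.8743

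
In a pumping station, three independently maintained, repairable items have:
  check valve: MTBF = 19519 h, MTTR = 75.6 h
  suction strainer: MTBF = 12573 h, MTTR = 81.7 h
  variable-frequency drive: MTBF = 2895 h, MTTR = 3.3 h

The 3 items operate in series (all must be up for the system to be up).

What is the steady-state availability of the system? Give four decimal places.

0.9886

A(check valve) = MTBF/(MTBF+MTTR) = 19519/(19519+75.6) = 0.996142
A(suction strainer) = MTBF/(MTBF+MTTR) = 12573/(12573+81.7) = 0.993544
A(variable-frequency drive) = MTBF/(MTBF+MTTR) = 2895/(2895+3.3) = 0.998861
Series availability: 0.996142 × 0.993544 × 0.998861 = 0.9886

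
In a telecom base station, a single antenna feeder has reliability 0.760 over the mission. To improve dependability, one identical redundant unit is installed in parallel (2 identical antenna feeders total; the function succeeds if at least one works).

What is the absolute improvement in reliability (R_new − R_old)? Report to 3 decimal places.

R_before = 0.760
R_after = 1 − (1 − 0.760)^2 = 0.942
ΔR = 0.942 − 0.760 = 0.182

0.182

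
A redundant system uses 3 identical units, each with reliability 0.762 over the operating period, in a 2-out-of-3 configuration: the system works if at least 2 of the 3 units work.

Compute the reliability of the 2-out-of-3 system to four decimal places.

0.8570

R = Σ_{i=2}^{3} C(3,i) p^i (1−p)^{3−i} with p = 0.762
C(3,2)·0.762^2·0.238^1 = 0.414580
C(3,3)·0.762^3·0.238^0 = 0.442451
Sum = 0.8570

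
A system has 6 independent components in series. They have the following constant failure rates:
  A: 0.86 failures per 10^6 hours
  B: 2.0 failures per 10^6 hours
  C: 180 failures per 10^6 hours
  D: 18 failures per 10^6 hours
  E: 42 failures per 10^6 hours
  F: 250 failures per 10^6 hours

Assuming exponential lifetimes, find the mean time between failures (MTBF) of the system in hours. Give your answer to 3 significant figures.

2030

Series of exponential components: λ_sys = Σ λ_i
λ_sys = 0.00000086 + 0.0000020 + 0.00018 + 0.000018 + 0.000042 + 0.00025 = 4.9286e-04 /h
MTBF = 1 / λ_sys = 2030 h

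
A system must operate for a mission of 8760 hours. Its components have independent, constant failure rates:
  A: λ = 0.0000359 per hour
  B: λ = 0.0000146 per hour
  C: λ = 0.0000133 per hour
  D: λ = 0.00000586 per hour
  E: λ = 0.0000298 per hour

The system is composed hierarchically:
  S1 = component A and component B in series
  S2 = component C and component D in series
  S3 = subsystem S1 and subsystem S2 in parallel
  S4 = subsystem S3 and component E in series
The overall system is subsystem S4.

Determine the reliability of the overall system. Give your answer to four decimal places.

0.7277

R(A) = exp(−0.0000359 × 8760) = 0.730166
R(B) = exp(−0.0000146 × 8760) = 0.879945
R(C) = exp(−0.0000133 × 8760) = 0.890023
R(D) = exp(−0.00000586 × 8760) = 0.949962
R(E) = exp(−0.0000298 × 8760) = 0.770244
Series (A and B): 0.730166 × 0.879945 = 0.642506
Series (C and D): 0.890023 × 0.949962 = 0.845488
Parallel ([0.642506] and [0.845488]): 1 − (1 − 0.642506)(1 − 0.845488) = 0.944763
Series ([0.944763] and E): 0.944763 × 0.770244 = 0.7277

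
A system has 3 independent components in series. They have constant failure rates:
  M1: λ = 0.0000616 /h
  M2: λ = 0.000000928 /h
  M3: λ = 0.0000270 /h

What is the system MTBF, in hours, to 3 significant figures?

11200

Series of exponential components: λ_sys = Σ λ_i
λ_sys = 0.0000616 + 0.000000928 + 0.0000270 = 8.9528e-05 /h
MTBF = 1 / λ_sys = 11200 h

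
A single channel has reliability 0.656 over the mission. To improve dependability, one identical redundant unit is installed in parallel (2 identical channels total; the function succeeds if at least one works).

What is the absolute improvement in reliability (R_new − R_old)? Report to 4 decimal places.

0.2257

R_before = 0.656
R_after = 1 − (1 − 0.656)^2 = 0.8817
ΔR = 0.8817 − 0.656 = 0.2257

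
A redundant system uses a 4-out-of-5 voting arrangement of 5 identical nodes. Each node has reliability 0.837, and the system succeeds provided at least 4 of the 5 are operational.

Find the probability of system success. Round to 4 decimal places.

R = Σ_{i=4}^{5} C(5,i) p^i (1−p)^{5−i} with p = 0.837
C(5,4)·0.837^4·0.163^1 = 0.399999
C(5,5)·0.837^5·0.163^0 = 0.410797
Sum = 0.8108

0.8108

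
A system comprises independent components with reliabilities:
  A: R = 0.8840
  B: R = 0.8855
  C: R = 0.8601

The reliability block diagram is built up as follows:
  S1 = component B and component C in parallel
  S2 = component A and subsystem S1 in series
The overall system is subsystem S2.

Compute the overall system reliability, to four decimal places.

0.8698

Parallel (B and C): 1 − (1 − 0.885500)(1 − 0.860100) = 0.983981
Series (A and [0.983981]): 0.884000 × 0.983981 = 0.8698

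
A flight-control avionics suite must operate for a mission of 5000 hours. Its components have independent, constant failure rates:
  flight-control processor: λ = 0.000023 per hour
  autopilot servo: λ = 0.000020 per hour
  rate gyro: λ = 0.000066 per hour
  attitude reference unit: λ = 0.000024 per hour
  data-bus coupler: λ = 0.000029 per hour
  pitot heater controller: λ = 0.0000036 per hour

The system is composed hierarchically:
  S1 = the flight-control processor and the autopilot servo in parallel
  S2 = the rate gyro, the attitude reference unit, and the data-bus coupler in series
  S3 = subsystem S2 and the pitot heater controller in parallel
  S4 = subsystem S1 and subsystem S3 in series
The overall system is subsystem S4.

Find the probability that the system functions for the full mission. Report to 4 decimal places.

0.9817

R(flight-control processor) = exp(−0.000023 × 5000) = 0.891366
R(autopilot servo) = exp(−0.000020 × 5000) = 0.904837
R(rate gyro) = exp(−0.000066 × 5000) = 0.718924
R(attitude reference unit) = exp(−0.000024 × 5000) = 0.886920
R(data-bus coupler) = exp(−0.000029 × 5000) = 0.865022
R(pitot heater controller) = exp(−0.0000036 × 5000) = 0.982161
Parallel (flight-control processor and autopilot servo): 1 − (1 − 0.891366)(1 − 0.904837) = 0.989662
Series (rate gyro, attitude reference unit, and data-bus coupler): 0.718924 × 0.886920 × 0.865022 = 0.551562
Parallel ([0.551562] and pitot heater controller): 1 − (1 − 0.551562)(1 − 0.982161) = 0.992000
Series ([0.989662] and [0.992000]): 0.989662 × 0.992000 = 0.9817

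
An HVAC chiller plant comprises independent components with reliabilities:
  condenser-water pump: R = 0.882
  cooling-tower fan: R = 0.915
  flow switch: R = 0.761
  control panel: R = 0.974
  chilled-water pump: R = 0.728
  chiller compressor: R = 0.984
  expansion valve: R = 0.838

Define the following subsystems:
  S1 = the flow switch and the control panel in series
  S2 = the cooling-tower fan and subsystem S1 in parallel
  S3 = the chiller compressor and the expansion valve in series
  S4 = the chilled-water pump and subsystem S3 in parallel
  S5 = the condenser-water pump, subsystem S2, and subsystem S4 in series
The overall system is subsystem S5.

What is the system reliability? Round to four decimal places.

Series (flow switch and control panel): 0.761000 × 0.974000 = 0.741214
Parallel (cooling-tower fan and [0.741214]): 1 − (1 − 0.915000)(1 − 0.741214) = 0.978003
Series (chiller compressor and expansion valve): 0.984000 × 0.838000 = 0.824592
Parallel (chilled-water pump and [0.824592]): 1 − (1 − 0.728000)(1 − 0.824592) = 0.952289
Series (condenser-water pump, [0.978003], and [0.952289]): 0.882000 × 0.978003 × 0.952289 = 0.8214

0.8214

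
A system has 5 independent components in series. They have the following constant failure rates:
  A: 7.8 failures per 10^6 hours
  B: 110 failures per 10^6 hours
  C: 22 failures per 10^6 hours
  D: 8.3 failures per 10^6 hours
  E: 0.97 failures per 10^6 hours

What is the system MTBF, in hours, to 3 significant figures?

6710

Series of exponential components: λ_sys = Σ λ_i
λ_sys = 0.0000078 + 0.00011 + 0.000022 + 0.0000083 + 0.00000097 = 1.4907e-04 /h
MTBF = 1 / λ_sys = 6710 h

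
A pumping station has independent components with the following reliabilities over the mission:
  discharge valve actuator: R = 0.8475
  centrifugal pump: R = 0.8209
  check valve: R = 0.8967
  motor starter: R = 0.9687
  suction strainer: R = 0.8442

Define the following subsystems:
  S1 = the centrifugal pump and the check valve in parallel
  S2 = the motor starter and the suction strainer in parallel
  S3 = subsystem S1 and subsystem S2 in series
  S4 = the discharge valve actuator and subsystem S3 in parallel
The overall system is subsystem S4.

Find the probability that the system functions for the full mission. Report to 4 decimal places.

0.9964

Parallel (centrifugal pump and check valve): 1 − (1 − 0.820900)(1 − 0.896700) = 0.981499
Parallel (motor starter and suction strainer): 1 − (1 − 0.968700)(1 − 0.844200) = 0.995123
Series ([0.981499] and [0.995123]): 0.981499 × 0.995123 = 0.976712
Parallel (discharge valve actuator and [0.976712]): 1 − (1 − 0.847500)(1 − 0.976712) = 0.9964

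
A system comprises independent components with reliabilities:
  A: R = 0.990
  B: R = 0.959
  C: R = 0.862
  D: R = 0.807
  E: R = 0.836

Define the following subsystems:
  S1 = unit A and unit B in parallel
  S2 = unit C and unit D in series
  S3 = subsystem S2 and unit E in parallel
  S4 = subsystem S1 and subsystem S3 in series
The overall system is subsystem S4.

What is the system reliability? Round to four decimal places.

Parallel (A and B): 1 − (1 − 0.990000)(1 − 0.959000) = 0.999590
Series (C and D): 0.862000 × 0.807000 = 0.695634
Parallel ([0.695634] and E): 1 − (1 − 0.695634)(1 − 0.836000) = 0.950084
Series ([0.999590] and [0.950084]): 0.999590 × 0.950084 = 0.9497

0.9497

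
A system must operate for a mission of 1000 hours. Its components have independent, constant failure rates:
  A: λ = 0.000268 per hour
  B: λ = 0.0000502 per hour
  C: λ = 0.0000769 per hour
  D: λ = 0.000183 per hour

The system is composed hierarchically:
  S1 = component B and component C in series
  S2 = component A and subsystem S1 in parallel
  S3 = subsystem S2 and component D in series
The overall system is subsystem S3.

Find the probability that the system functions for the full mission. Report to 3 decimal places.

R(A) = exp(−0.000268 × 1000) = 0.76491
R(B) = exp(−0.0000502 × 1000) = 0.95104
R(C) = exp(−0.0000769 × 1000) = 0.92598
R(D) = exp(−0.000183 × 1000) = 0.83277
Series (B and C): 0.95104 × 0.92598 = 0.88064
Parallel (A and [0.88064]): 1 − (1 − 0.76491)(1 − 0.88064) = 0.97194
Series ([0.97194] and D): 0.97194 × 0.83277 = 0.809

0.809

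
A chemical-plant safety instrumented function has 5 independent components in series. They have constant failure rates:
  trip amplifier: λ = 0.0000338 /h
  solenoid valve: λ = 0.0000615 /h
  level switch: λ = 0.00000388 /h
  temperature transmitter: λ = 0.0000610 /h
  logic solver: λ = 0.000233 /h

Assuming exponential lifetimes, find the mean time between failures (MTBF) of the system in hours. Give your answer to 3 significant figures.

2540

Series of exponential components: λ_sys = Σ λ_i
λ_sys = 0.0000338 + 0.0000615 + 0.00000388 + 0.0000610 + 0.000233 = 3.9318e-04 /h
MTBF = 1 / λ_sys = 2540 h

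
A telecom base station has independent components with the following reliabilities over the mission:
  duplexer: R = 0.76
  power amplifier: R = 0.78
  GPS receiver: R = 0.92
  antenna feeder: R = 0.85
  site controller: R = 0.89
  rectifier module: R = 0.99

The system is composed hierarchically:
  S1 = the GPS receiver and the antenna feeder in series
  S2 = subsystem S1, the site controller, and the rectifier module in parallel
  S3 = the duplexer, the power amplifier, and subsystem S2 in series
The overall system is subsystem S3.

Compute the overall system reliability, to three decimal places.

0.593

Series (GPS receiver and antenna feeder): 0.92000 × 0.85000 = 0.78200
Parallel ([0.78200], site controller, and rectifier module): 1 − (1 − 0.78200)(1 − 0.89000)(1 − 0.99000) = 0.99976
Series (duplexer, power amplifier, and [0.99976]): 0.76000 × 0.78000 × 0.99976 = 0.593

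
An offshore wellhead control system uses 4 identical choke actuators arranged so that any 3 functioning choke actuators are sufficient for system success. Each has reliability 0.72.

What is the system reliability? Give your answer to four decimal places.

0.6868

R = Σ_{i=3}^{4} C(4,i) p^i (1−p)^{4−i} with p = 0.72
C(4,3)·0.72^3·0.28^1 = 0.418038
C(4,4)·0.72^4·0.28^0 = 0.268739
Sum = 0.6868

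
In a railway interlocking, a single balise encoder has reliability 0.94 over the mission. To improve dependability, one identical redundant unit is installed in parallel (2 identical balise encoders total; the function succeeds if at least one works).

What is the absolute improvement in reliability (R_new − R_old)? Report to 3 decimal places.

0.056

R_before = 0.94
R_after = 1 − (1 − 0.94)^2 = 0.996
ΔR = 0.996 − 0.94 = 0.056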